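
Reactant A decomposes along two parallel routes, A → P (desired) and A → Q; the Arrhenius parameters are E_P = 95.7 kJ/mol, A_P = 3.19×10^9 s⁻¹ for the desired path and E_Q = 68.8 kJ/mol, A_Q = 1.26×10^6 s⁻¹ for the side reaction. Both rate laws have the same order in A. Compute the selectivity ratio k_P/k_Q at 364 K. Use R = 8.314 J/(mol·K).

Since both paths have the same order in A, the concentration cancels and S_{P/Q} = k_P/k_Q = (A_P/A_Q)·exp[(E_Q−E_P)/(RT)].
(E_Q−E_P)/(RT) = (68.8−95.7)×10³/(8.314×364) = -26900/3026 = -8.889.
k_P/k_Q = (3.19×10^9/1.26×10^6)·exp(-8.889) = 2532 × 1.379×10^-4 = 0.349.
Since E_P > E_Q, raising the temperature improves selectivity toward P.

0.349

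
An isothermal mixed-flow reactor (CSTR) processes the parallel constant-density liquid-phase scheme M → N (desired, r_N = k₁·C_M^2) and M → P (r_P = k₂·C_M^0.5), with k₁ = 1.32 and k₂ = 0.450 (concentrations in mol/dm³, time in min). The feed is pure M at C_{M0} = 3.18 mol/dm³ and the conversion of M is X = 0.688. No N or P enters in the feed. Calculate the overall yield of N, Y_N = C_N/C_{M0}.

0.512

Exit C_M = C_{M0}(1−X) = 3.18×0.312 = 0.9922 mol/dm³.
A CSTR operates uniformly at the exit composition, giving r_N = 1.299 and r_P = 0.4482 (each k·C_M^n at C_M = 0.9922).
Fraction of consumed M going to N: r_N/(r_N+r_P) = 0.7435.
C_N = 0.7435·C_{M0}·X = 0.7435×3.18×0.688 = 1.63 mol/dm³; Y_N = C_N/C_{M0} = 0.512.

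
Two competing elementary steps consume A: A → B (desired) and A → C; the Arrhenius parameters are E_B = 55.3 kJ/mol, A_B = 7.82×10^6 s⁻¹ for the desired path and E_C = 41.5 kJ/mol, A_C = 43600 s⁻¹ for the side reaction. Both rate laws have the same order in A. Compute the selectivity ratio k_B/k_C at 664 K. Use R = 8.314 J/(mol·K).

14.7

k_B/k_C = (A_B/A_C)·exp[−(E_B−E_C)/(RT)] = (A_B/A_C)·exp[(E_C−E_B)/(RT)].
(E_C−E_B)/(RT) = (41.5−55.3)×10³/(8.314×664) = -13800/5520 = -2.500.
k_B/k_C = (7.82×10^6/43600)·exp(-2.500) = 179.4 × 0.08210 = 14.7.
Since E_B > E_C, raising the temperature improves selectivity toward B.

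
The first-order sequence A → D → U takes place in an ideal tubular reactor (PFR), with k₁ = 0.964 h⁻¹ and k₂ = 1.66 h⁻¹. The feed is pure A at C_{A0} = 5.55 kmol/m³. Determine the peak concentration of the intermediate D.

At the optimum, C_{D,max}/C_{A0} = (k₁/k₂)^[k₂/(k₂−k₁)].
= (0.964/1.66)^(1.66/(1.66−0.964)) = (0.5807)^(2.385) = 0.2736.
C_{D,max} = 0.2736×5.55 = 1.52 kmol/m³.

1.52 kmol/m³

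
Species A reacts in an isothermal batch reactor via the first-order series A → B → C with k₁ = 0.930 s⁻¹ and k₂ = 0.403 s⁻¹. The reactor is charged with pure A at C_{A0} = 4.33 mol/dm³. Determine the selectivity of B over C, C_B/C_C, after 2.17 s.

Solving the coupled first-order balances gives C_B(t) = [k₁/(k₂−k₁)]·C_{A0}·(e^(−k₁t) − e^(−k₂t)).
e^(−k₁t) = e^(−0.930×2.17) = e^(−2.018) = 0.1329; e^(−k₂t) = e^(−0.8745) = 0.4171.
C_B = 0.930×4.33/(0.403−0.930) × (0.1329−0.4171) = (-7.641)×(-0.2842) = 2.171 mol/dm³.
C_A = C_{A0}e^(−k₁t) = 0.5755 mol/dm³, so C_C = C_{A0}−C_A−C_B = 1.583 mol/dm³; C_B/C_C = 1.37.

1.37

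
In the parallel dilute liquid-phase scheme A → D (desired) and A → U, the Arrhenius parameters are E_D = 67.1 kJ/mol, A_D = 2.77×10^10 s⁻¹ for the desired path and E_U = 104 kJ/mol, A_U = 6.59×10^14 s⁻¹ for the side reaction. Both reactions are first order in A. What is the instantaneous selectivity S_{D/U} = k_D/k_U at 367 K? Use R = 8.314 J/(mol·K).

k_D/k_U = (A_D/A_U)·exp[−(E_D−E_U)/(RT)] = (A_D/A_U)·exp[(E_U−E_D)/(RT)].
(E_U−E_D)/(RT) = (104−67.1)×10³/(8.314×367) = 36900/3051 = 12.09.
k_D/k_U = (2.77×10^10/6.59×10^14)·exp(12.09) = 4.203×10^-5 × 1.787×10^5 = 7.51.
Since E_D < E_U, lowering the temperature improves selectivity toward D.

7.51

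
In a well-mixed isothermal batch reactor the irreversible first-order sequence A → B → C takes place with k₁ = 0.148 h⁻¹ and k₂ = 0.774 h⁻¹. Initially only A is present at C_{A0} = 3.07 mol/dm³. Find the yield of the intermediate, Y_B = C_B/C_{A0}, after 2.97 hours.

0.129

The intermediate concentration in a first-order A→B→C sequence is C_B = k₁C_{A0}(e^(−k₁t) − e^(−k₂t))/(k₂−k₁).
e^(−k₁t) = e^(−0.148×2.97) = e^(−0.4396) = 0.6443; e^(−k₂t) = e^(−2.299) = 0.1004.
C_B = 0.148×3.07/(0.774−0.148) × (0.6443−0.1004) = 0.7258×0.5439 = 0.3948 mol/dm³.
Y_B = C_B/C_{A0} = 0.3948/3.07 = 0.129.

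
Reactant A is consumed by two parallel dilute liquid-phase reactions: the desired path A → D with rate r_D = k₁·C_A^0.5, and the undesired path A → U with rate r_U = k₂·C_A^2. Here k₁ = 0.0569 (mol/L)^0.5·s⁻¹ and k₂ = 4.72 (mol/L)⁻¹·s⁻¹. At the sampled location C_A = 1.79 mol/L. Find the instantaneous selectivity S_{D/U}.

0.00503

S_{D/U} = r_D/r_U = (k₁·C_A^0.5)/(k₂·C_A^2) = (k₁/k₂)·C_A^-1.5.
= (0.0569×1.790^0.5) / (4.72×1.790^2) = 0.07613/15.12 = 0.00503.
The undesired path is higher order in A, so low C_A (CSTR or dilute feed) favours D.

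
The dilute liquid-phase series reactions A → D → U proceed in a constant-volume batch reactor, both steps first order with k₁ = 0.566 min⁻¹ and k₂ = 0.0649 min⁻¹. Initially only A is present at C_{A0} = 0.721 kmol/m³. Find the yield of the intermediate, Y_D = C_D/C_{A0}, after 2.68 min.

0.701

Solving the coupled first-order balances gives C_D(t) = [k₁/(k₂−k₁)]·C_{A0}·(e^(−k₁t) − e^(−k₂t)).
e^(−k₁t) = e^(−0.566×2.68) = e^(−1.517) = 0.2194; e^(−k₂t) = e^(−0.1739) = 0.8404.
C_D = 0.566×0.721/(0.0649−0.566) × (0.2194−0.8404) = (-0.8144)×(-0.6210) = 0.5057 kmol/m³.
Y_D = C_D/C_{A0} = 0.5057/0.721 = 0.701.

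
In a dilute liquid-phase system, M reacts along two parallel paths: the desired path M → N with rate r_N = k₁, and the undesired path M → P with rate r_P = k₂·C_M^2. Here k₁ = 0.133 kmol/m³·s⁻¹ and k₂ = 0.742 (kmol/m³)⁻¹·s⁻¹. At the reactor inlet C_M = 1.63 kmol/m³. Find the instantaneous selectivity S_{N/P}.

S_{N/P} = r_N/r_P = (k₁)/(k₂·C_M^2) = (k₁/k₂)·C_M^-2.
= (0.133) / (0.742×1.630^2) = 0.1330/1.971 = 0.0675.
The undesired path is higher order in M, so low C_M (CSTR or dilute feed) favours N.

0.0675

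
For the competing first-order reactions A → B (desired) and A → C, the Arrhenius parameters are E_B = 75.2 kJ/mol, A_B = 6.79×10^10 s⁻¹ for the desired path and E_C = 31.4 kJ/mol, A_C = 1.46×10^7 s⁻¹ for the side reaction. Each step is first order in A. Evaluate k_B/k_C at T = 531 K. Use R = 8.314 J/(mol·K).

With equal orders, S_{B/C} = k_B/k_C = (A_B/A_C)·exp[(E_C−E_B)/(RT)].
(E_C−E_B)/(RT) = (31.4−75.2)×10³/(8.314×531) = -43800/4415 = -9.921.
k_B/k_C = (6.79×10^10/1.46×10^7)·exp(-9.921) = 4651 × 4.912×10^-5 = 0.228.

0.228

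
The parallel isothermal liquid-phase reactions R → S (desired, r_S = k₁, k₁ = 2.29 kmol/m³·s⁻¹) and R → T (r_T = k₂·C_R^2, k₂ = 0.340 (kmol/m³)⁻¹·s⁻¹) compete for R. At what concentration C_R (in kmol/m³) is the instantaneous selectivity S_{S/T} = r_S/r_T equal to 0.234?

S_{S/T} = (k₁/k₂)·C_R^-2 ⇒ C_R = (S·k₂/k₁)^(-0.5).
= (0.234×0.340/2.29)^(-0.5) = (0.03474)^(-0.5) = 5.37 kmol/m³.

5.37 kmol/m³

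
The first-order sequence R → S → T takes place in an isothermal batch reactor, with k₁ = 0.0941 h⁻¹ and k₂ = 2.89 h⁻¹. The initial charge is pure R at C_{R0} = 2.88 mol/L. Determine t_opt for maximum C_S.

The intermediate peaks when r₁ = r₂, i.e. k₁e^(−k₁t) = k₂e^(−k₂t), giving t_opt = ln(k₂/k₁)/(k₂−k₁).
= ln(2.89/0.0941)/(2.89−0.0941) = ln(30.71)/2.796 = 3.425/2.796 = 1.22 h.

1.22 h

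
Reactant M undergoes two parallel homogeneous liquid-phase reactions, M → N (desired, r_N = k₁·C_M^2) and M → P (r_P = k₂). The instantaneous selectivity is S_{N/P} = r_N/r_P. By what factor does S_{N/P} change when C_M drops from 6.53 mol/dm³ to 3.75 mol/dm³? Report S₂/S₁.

0.330

S_{N/P} = (k₁/k₂)·C_M^2, so S₂/S₁ = (C_{M,2}/C_{M,1})^2.
= (3.75/6.53)^2 = (0.5743)^2 = 0.330.
Selectivity toward N falls as C_M falls — high-concentration operation is favoured.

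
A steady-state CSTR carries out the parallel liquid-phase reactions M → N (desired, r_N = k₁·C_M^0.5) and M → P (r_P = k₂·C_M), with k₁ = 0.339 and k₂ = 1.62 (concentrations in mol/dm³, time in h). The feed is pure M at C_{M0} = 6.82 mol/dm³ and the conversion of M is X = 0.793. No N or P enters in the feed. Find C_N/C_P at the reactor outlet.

Exit C_M = C_{M0}(1−X) = 6.82×0.207 = 1.412 mol/dm³.
A CSTR operates uniformly at the exit composition, giving r_N = 0.4028 and r_P = 2.287 (each k·C_M^n at C_M = 1.412).
Overall selectivity = C_N/C_P = r_Nτ/(r_Pτ) = r_N/r_P = 0.176.

0.176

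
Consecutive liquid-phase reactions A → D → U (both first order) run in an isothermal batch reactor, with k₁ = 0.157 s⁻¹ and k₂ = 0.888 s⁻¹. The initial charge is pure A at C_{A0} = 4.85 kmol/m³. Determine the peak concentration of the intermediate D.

At the optimum, C_{D,max}/C_{A0} = (k₁/k₂)^[k₂/(k₂−k₁)].
= (0.157/0.888)^(0.888/(0.888−0.157)) = (0.1768)^(1.215) = 0.1219.
C_{D,max} = 0.1219×4.85 = 0.591 kmol/m³.

0.591 kmol/m³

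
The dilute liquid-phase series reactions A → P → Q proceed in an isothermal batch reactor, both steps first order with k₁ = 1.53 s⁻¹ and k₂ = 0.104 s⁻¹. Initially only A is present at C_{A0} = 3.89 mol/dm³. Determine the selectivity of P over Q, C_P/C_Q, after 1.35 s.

10.4

Solving the coupled first-order balances gives C_P(t) = [k₁/(k₂−k₁)]·C_{A0}·(e^(−k₁t) − e^(−k₂t)).
e^(−k₁t) = e^(−1.53×1.35) = e^(−2.066) = 0.1268; e^(−k₂t) = e^(−0.1404) = 0.8690.
C_P = 1.53×3.89/(0.104−1.53) × (0.1268−0.8690) = (-4.174)×(-0.7423) = 3.098 mol/dm³.
C_A = C_{A0}e^(−k₁t) = 0.4931 mol/dm³, so C_Q = C_{A0}−C_A−C_P = 0.2990 mol/dm³; C_P/C_Q = 10.4.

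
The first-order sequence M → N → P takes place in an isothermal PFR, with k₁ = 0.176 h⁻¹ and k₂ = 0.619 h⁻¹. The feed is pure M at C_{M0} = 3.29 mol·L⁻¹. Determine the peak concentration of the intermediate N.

At the optimum, C_{N,max}/C_{M0} = (k₁/k₂)^[k₂/(k₂−k₁)].
= (0.176/0.619)^(0.619/(0.619−0.176)) = (0.2843)^(1.397) = 0.1725.
C_{N,max} = 0.1725×3.29 = 0.568 mol·L⁻¹.

0.568 mol·L⁻¹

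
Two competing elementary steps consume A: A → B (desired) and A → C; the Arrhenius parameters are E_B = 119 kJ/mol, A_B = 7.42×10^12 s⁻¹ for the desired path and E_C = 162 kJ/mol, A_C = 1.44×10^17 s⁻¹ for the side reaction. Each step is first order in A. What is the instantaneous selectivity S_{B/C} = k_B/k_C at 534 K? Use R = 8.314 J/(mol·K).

With equal orders, S_{B/C} = k_B/k_C = (A_B/A_C)·exp[(E_C−E_B)/(RT)].
(E_C−E_B)/(RT) = (162−119)×10³/(8.314×534) = 43000/4440 = 9.685.
k_B/k_C = (7.42×10^12/1.44×10^17)·exp(9.685) = 5.153×10^-5 × 16081 = 0.829.

0.829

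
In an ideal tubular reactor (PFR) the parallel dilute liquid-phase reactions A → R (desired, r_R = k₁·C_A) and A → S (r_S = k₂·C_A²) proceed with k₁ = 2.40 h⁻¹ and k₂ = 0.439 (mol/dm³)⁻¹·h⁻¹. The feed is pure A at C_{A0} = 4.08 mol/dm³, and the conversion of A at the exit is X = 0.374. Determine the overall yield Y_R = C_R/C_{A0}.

C_A = C_{A0}(1−X) = 2.554 mol/dm³.
Along a PFR/batch, dC_R/dC_A = −r_R/(r_R+r_S) = −k₁/(k₁+k₂·C_A).
Integrating from C_{A0} to C_A: C_R = (2.40/0.439)·ln[(2.40+0.439·4.08)/(2.40+0.439·2.55)] = 5.467·ln(4.191/3.521) = 0.9521 mol/dm³.
Y_R = C_R/C_{A0} = 0.9521/4.08 = 0.233.

0.233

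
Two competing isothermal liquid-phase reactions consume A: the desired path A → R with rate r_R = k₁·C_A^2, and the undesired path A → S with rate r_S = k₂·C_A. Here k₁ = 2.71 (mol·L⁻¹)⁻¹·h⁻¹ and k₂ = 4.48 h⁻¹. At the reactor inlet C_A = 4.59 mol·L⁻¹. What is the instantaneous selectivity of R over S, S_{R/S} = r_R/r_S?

S_{R/S} = r_R/r_S = (k₁·C_A^2)/(k₂·C_A) = (k₁/k₂)·C_A.
= (2.71×4.590^2) / (4.48×4.590) = 57.09/20.56 = 2.78.
Since the desired path is higher order in A, keeping C_A high (PFR or concentrated feed) favours R.

2.78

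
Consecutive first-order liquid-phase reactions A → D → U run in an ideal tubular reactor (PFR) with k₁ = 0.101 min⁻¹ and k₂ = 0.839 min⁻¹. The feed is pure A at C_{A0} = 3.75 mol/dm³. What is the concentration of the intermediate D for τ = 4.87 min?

0.305 mol/dm³

For first-order series with pure A initially, C_D(τ) = k₁C_{A0}/(k₂−k₁)·(e^(−k₁τ) − e^(−k₂τ)).
e^(−k₁τ) = e^(−0.101×4.87) = e^(−0.4919) = 0.6115; e^(−k₂τ) = e^(−4.086) = 0.01681.
C_D = 0.101×3.75/(0.839−0.101) × (0.6115−0.01681) = 0.5132×0.5947 = 0.3052 mol/dm³.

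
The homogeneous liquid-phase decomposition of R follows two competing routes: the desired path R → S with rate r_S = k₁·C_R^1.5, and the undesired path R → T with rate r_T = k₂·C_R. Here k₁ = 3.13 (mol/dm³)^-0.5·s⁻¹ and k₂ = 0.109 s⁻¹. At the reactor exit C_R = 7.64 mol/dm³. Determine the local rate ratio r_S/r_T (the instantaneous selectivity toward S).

S_{S/T} = r_S/r_T = (k₁·C_R^1.5)/(k₂·C_R) = (k₁/k₂)·C_R^0.5.
= (3.13×7.640^1.5) / (0.109×7.640) = 66.10/0.8328 = 79.4.
Since the desired path is higher order in R, keeping C_R high (PFR or concentrated feed) favours S.

79.4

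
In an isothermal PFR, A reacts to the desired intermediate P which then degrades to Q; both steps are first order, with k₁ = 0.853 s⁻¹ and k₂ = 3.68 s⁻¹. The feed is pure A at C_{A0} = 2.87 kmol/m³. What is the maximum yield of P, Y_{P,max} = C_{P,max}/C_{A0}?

0.149

At the optimum, C_{P,max}/C_{A0} = (k₁/k₂)^[k₂/(k₂−k₁)].
= (0.853/3.68)^(3.68/(3.68−0.853)) = (0.2318)^(1.302) = 0.1491.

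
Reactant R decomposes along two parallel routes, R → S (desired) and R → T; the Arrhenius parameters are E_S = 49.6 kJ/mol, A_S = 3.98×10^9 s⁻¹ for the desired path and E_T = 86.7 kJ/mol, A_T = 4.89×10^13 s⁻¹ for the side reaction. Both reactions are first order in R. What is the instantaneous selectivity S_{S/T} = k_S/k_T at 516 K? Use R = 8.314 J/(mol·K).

With equal orders, S_{S/T} = k_S/k_T = (A_S/A_T)·exp[(E_T−E_S)/(RT)].
(E_T−E_S)/(RT) = (86.7−49.6)×10³/(8.314×516) = 37100/4290 = 8.648.
k_S/k_T = (3.98×10^9/4.89×10^13)·exp(8.648) = 8.139×10^-5 × 5699 = 0.464.

0.464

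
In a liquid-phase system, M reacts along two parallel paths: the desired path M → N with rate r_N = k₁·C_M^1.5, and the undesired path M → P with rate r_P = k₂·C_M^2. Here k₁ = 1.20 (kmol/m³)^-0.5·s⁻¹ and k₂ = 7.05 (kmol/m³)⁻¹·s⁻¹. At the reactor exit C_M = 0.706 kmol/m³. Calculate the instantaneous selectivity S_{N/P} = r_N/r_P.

S_{N/P} = r_N/r_P = (k₁·C_M^1.5)/(k₂·C_M^2) = (k₁/k₂)·C_M^-0.5.
= (1.20×0.7060^1.5) / (7.05×0.7060^2) = 0.7118/3.514 = 0.203.

0.203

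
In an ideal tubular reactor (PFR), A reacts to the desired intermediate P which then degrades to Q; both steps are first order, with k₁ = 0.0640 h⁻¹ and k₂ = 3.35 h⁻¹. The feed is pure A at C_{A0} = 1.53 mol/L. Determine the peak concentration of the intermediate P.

0.0271 mol/L

Evaluating C_P at τ_opt = ln(k₂/k₁)/(k₂−k₁) gives C_{P,max}/C_{A0} = (k₁/k₂)^[k₂/(k₂−k₁)].
= (0.0640/3.35)^(3.35/(3.35−0.0640)) = (0.01910)^(1.019) = 0.01769.
C_{P,max} = 0.01769×1.53 = 0.0271 mol/L.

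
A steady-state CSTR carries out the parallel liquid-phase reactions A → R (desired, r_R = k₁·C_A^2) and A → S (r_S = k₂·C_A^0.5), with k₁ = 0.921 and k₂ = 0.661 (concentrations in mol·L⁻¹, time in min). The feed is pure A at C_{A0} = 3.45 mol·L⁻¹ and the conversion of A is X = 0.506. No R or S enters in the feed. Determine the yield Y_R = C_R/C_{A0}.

Exit C_A = C_{A0}(1−X) = 3.45×0.494 = 1.704 mol·L⁻¹.
Rates in a CSTR are evaluated at the outlet concentration: r_R = 0.921×1.704^2 = 2.675, r_S = 0.661×1.704^0.5 = 0.8629.
Fraction of consumed A going to R: r_R/(r_R+r_S) = 0.7561.
C_R = 0.7561·C_{A0}·X = 0.7561×3.45×0.506 = 1.32 mol·L⁻¹; Y_R = C_R/C_{A0} = 0.383.

0.383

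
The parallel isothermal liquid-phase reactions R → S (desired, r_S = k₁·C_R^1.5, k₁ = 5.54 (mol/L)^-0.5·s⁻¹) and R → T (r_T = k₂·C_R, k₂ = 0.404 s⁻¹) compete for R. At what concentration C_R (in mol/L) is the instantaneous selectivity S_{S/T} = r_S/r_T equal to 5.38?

0.154 mol/L

S_{S/T} = (k₁/k₂)·C_R^0.5 ⇒ C_R = (S·k₂/k₁)^(2).
= (5.38×0.404/5.54)^(2) = (0.3923)^(2) = 0.154 mol/L.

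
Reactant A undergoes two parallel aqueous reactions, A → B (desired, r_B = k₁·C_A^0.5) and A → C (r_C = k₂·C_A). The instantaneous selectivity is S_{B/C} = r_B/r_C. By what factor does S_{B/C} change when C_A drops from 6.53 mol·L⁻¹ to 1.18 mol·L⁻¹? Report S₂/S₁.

2.35

S_{B/C} = (k₁/k₂)·C_A^-0.5, so S₂/S₁ = (C_{A,2}/C_{A,1})^-0.5.
= (1.18/6.53)^(-0.5) = (0.1807)^(-0.5) = 2.35.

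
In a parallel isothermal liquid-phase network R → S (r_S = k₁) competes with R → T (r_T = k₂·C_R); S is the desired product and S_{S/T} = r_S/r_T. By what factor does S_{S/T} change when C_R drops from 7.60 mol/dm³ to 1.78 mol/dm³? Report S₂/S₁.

S_{S/T} = (k₁/k₂)·C_R⁻¹, so S₂/S₁ = (C_{R,2}/C_{R,1})⁻¹.
= 7.60/1.78 = 4.27.

4.27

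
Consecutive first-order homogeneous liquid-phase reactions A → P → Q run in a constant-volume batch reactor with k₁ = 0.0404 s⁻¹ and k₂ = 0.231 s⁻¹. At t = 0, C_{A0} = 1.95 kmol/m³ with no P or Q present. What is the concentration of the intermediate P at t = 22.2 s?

For first-order series with pure A initially, C_P(t) = k₁C_{A0}/(k₂−k₁)·(e^(−k₁t) − e^(−k₂t)).
e^(−k₁t) = e^(−0.0404×22.2) = e^(−0.8969) = 0.4078; e^(−k₂t) = e^(−5.128) = 0.005927.
C_P = 0.0404×1.95/(0.231−0.0404) × (0.4078−0.005927) = 0.4133×0.4019 = 0.1661 kmol/m³.

0.166 kmol/m³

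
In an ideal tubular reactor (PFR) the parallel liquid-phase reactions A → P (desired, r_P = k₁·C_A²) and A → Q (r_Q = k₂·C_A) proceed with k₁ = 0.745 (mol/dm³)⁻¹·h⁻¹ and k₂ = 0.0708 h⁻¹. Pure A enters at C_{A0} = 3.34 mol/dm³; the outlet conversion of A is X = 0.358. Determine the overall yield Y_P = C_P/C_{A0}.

0.346

C_A = C_{A0}(1−X) = 2.144 mol/dm³.
Along a PFR/batch, dC_Q/dC_A = −r_Q/(r_P+r_Q) = −k₂/(k₂+k₁·C_A).
Integrating from C_{A0} to C_A: C_Q = (0.0708/0.745)·ln[(0.0708+0.745·3.34)/(0.0708+0.745·2.14)] = 0.09503·ln(2.559/1.668) = 0.04066 mol/dm³.
Then C_P = (C_{A0}−C_A) − C_Q = 1.196 − 0.04066 = 1.155 mol/dm³.
Y_P = C_P/C_{A0} = 1.155/3.34 = 0.346.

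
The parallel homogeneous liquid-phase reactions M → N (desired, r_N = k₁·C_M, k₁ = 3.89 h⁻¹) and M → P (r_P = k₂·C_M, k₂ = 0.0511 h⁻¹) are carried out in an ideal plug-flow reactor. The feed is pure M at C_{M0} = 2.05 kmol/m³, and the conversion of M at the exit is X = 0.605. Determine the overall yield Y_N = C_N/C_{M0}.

C_M = C_{M0}(1−X) = 0.8097 kmol/m³.
Both paths are first order in M, so the instantaneous fraction to N is constant: dC_N/d(−C_M) = k₁/(k₁+k₂) = 0.9870.
C_N = 0.9870·(C_{M0}−C_M) = 0.9870×1.240 = 1.22 kmol/m³.
Y_N = C_N/C_{M0} = 1.224/2.05 = 0.597.

0.597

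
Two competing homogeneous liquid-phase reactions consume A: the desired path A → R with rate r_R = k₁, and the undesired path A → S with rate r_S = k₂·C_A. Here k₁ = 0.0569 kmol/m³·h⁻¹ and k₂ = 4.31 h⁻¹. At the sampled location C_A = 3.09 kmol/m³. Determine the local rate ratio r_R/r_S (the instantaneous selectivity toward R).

0.00427

S_{R/S} = r_R/r_S = (k₁)/(k₂·C_A) = (k₁/k₂)·C_A⁻¹.
= (0.0569) / (4.31×3.090) = 0.05690/13.32 = 0.00427.
The undesired path is higher order in A, so low C_A (CSTR or dilute feed) favours R.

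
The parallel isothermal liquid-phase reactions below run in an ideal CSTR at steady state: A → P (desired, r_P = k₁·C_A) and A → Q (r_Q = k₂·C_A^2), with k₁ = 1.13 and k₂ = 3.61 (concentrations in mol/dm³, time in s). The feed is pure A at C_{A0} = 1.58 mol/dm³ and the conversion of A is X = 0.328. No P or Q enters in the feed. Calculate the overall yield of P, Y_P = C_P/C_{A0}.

Exit C_A = C_{A0}(1−X) = 1.58×0.672 = 1.062 mol/dm³.
A CSTR operates uniformly at the exit composition, giving r_P = 1.200 and r_Q = 4.070 (each k·C_A^n at C_A = 1.062).
Fraction of consumed A going to P: r_P/(r_P+r_Q) = 0.2277.
C_P = 0.2277·C_{A0}·X = 0.2277×1.58×0.328 = 0.118 mol/dm³; Y_P = C_P/C_{A0} = 0.0747.

0.0747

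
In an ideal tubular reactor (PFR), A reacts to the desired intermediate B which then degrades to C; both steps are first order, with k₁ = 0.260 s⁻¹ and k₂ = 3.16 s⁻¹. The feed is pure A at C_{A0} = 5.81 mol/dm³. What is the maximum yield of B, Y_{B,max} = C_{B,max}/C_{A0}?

0.0658

For a first-order series the maximum intermediate yield is C_{B,max}/C_{A0} = (k₁/k₂)^[k₂/(k₂−k₁)].
= (0.260/3.16)^(3.16/(3.16−0.260)) = (0.08228)^(1.090) = 0.06577.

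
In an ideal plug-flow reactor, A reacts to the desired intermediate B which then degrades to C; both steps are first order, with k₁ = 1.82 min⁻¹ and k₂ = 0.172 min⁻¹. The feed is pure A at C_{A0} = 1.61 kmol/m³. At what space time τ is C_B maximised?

For first-order series the maximum of C_B occurs at τ_opt = ln(k₂/k₁)/(k₂−k₁).
= ln(0.172/1.82)/(0.172−1.82) = ln(0.09451)/-1.648 = -2.359/-1.648 = 1.43 min.

1.43 min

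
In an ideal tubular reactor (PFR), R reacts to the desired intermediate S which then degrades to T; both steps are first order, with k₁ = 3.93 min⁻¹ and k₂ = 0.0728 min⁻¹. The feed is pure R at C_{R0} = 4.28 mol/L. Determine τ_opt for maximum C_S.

For first-order series the maximum of C_S occurs at τ_opt = ln(k₂/k₁)/(k₂−k₁).
= ln(0.0728/3.93)/(0.0728−3.93) = ln(0.01852)/-3.857 = -3.989/-3.857 = 1.03 min.

1.03 min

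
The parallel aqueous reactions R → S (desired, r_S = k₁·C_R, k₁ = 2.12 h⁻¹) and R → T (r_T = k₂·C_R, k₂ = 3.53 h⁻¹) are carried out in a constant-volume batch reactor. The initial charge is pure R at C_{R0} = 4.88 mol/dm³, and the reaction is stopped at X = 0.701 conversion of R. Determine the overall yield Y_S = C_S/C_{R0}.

C_R = C_{R0}(1−X) = 1.459 mol/dm³.
Both paths are first order in R, so the instantaneous fraction to S is constant: dC_S/d(−C_R) = k₁/(k₁+k₂) = 0.3752.
C_S = 0.3752·(C_{R0}−C_R) = 0.3752×3.421 = 1.28 mol/dm³.
Y_S = C_S/C_{R0} = 1.284/4.88 = 0.263.

0.263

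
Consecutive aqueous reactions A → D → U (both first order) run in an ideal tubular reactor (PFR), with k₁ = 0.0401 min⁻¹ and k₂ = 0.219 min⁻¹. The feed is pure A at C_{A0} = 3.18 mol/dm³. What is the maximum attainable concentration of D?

At the optimum, C_{D,max}/C_{A0} = (k₁/k₂)^[k₂/(k₂−k₁)].
= (0.0401/0.219)^(0.219/(0.219−0.0401)) = (0.1831)^(1.224) = 0.1252.
C_{D,max} = 0.1252×3.18 = 0.398 mol/dm³.

0.398 mol/dm³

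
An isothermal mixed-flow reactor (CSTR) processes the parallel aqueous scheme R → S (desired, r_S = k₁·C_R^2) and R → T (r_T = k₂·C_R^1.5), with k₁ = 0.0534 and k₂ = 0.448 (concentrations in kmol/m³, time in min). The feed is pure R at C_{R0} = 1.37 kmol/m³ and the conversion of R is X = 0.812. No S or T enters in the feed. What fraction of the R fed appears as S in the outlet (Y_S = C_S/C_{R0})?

Exit C_R = C_{R0}(1−X) = 1.37×0.188 = 0.2576 kmol/m³.
Rates in a CSTR are evaluated at the outlet concentration: r_S = 0.0534×0.2576^2 = 0.003542, r_T = 0.448×0.2576^1.5 = 0.05856.
Fraction of consumed R going to S: r_S/(r_S+r_T) = 0.05704.
C_S = 0.05704·C_{R0}·X = 0.05704×1.37×0.812 = 0.0635 kmol/m³; Y_S = C_S/C_{R0} = 0.0463.

0.0463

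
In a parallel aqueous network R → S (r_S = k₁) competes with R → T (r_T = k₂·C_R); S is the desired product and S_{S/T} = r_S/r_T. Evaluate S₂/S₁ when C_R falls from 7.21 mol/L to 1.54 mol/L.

4.68

S_{S/T} = (k₁/k₂)·C_R⁻¹, so S₂/S₁ = (C_{R,2}/C_{R,1})⁻¹.
= 7.21/1.54 = 4.68.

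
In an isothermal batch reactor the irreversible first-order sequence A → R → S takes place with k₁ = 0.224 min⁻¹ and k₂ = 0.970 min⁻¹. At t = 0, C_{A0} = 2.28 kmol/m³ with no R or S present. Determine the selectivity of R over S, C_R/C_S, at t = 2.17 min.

Solving the coupled first-order balances gives C_R(t) = [k₁/(k₂−k₁)]·C_{A0}·(e^(−k₁t) − e^(−k₂t)).
e^(−k₁t) = e^(−0.224×2.17) = e^(−0.4861) = 0.6150; e^(−k₂t) = e^(−2.105) = 0.1219.
C_R = 0.224×2.28/(0.970−0.224) × (0.6150−0.1219) = 0.6846×0.4932 = 0.3376 kmol/m³.
C_A = C_{A0}e^(−k₁t) = 1.402 kmol/m³, so C_S = C_{A0}−C_A−C_R = 0.5401 kmol/m³; C_R/C_S = 0.625.

0.625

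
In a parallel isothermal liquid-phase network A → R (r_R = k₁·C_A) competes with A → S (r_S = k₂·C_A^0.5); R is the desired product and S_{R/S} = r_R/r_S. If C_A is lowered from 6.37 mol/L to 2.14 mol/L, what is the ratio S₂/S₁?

0.580

S_{R/S} = (k₁/k₂)·C_A^0.5, so S₂/S₁ = (C_{A,2}/C_{A,1})^0.5.
= (2.14/6.37)^0.5 = (0.3359)^0.5 = 0.580.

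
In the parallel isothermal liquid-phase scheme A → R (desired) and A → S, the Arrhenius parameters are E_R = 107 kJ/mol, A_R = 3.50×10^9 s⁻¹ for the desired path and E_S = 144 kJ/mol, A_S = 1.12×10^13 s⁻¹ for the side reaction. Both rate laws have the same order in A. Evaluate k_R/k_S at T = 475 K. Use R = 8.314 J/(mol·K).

3.66

Since both paths have the same order in A, the concentration cancels and S_{R/S} = k_R/k_S = (A_R/A_S)·exp[(E_S−E_R)/(RT)].
(E_S−E_R)/(RT) = (144−107)×10³/(8.314×475) = 37000/3949 = 9.369.
k_R/k_S = (3.50×10^9/1.12×10^13)·exp(9.369) = 3.125×10^-4 × 11721 = 3.66.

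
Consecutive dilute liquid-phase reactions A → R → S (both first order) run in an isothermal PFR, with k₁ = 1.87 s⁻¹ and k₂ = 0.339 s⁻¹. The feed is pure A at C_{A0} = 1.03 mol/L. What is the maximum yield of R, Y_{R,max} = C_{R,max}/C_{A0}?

0.685

At the optimum, C_{R,max}/C_{A0} = (k₁/k₂)^[k₂/(k₂−k₁)].
= (1.87/0.339)^(0.339/(0.339−1.87)) = (5.516)^(-0.2214) = 0.6851.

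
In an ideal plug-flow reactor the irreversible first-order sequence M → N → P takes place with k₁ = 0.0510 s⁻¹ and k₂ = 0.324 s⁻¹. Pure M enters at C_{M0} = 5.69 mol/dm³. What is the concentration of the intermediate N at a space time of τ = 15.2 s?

For first-order series with pure M initially, C_N(τ) = k₁C_{M0}/(k₂−k₁)·(e^(−k₁τ) − e^(−k₂τ)).
e^(−k₁τ) = e^(−0.0510×15.2) = e^(−0.7752) = 0.4606; e^(−k₂τ) = e^(−4.925) = 0.007264.
C_N = 0.0510×5.69/(0.324−0.0510) × (0.4606−0.007264) = 1.063×0.4533 = 0.4819 mol/dm³.

0.482 mol/dm³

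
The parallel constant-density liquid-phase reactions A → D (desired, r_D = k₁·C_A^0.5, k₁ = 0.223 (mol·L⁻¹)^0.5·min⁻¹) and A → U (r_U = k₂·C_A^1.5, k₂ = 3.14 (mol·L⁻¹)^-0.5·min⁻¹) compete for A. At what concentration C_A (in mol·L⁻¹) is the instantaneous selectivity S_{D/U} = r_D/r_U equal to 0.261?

S_{D/U} = (k₁/k₂)·C_A⁻¹ ⇒ C_A = (S·k₂/k₁)^(-1).
= (0.261×3.14/0.223)^(-1) = (3.675)^(-1) = 0.272 mol·L⁻¹.

0.272 mol·L⁻¹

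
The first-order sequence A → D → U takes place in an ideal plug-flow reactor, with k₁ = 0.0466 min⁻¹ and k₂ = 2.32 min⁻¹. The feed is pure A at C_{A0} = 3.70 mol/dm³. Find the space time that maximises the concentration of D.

Setting dC_D/dτ = 0 gives τ_opt = ln(k₂/k₁)/(k₂−k₁).
= ln(2.32/0.0466)/(2.32−0.0466) = ln(49.79)/2.273 = 3.908/2.273 = 1.72 min.

1.72 min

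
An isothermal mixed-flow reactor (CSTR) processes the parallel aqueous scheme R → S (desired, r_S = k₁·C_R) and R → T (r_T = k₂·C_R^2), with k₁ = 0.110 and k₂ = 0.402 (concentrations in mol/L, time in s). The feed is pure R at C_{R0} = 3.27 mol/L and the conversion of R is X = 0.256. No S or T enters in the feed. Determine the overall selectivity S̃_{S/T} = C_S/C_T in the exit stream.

Exit C_R = C_{R0}(1−X) = 3.27×0.744 = 2.433 mol/L.
A CSTR operates uniformly at the exit composition, giving r_S = 0.2676 and r_T = 2.379 (each k·C_R^n at C_R = 2.433).
Overall selectivity = C_S/C_T = r_Sτ/(r_Tτ) = r_S/r_T = 0.112.

0.112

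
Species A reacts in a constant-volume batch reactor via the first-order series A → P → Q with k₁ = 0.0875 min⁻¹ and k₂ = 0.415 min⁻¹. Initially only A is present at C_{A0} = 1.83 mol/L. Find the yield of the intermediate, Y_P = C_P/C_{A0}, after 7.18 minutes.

Solving the coupled first-order balances gives C_P(t) = [k₁/(k₂−k₁)]·C_{A0}·(e^(−k₁t) − e^(−k₂t)).
e^(−k₁t) = e^(−0.0875×7.18) = e^(−0.6282) = 0.5335; e^(−k₂t) = e^(−2.980) = 0.05081.
C_P = 0.0875×1.83/(0.415−0.0875) × (0.5335−0.05081) = 0.4889×0.4827 = 0.2360 mol/L.
Y_P = C_P/C_{A0} = 0.2360/1.83 = 0.129.

0.129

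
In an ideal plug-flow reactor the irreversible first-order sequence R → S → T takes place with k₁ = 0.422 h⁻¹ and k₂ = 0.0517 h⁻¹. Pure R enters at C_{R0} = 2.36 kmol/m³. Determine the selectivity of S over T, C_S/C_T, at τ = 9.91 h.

The intermediate concentration in a first-order A→B→C sequence is C_S = k₁C_{R0}(e^(−k₁τ) − e^(−k₂τ))/(k₂−k₁).
e^(−k₁τ) = e^(−0.422×9.91) = e^(−4.182) = 0.01527; e^(−k₂τ) = e^(−0.5123) = 0.5991.
C_S = 0.422×2.36/(0.0517−0.422) × (0.01527−0.5991) = (-2.689)×(-0.5838) = 1.570 kmol/m³.
C_R = C_{R0}e^(−k₁τ) = 0.03603 kmol/m³, so C_T = C_{R0}−C_R−C_S = 0.7538 kmol/m³; C_S/C_T = 2.08.

2.08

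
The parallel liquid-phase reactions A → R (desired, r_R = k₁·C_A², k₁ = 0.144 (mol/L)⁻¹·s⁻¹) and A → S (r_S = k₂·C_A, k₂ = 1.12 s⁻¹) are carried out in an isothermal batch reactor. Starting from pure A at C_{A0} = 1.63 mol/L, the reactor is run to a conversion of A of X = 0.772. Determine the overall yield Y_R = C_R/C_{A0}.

C_A = C_{A0}(1−X) = 0.3716 mol/L.
Along a PFR/batch, dC_S/dC_A = −r_S/(r_R+r_S) = −k₂/(k₂+k₁·C_A).
Integrating from C_{A0} to C_A: C_S = (1.12/0.144)·ln[(1.12+0.144·1.63)/(1.12+0.144·0.372)] = 7.778·ln(1.355/1.174) = 1.117 mol/L.
Then C_R = (C_{A0}−C_A) − C_S = 1.258 − 1.117 = 0.1415 mol/L.
Y_R = C_R/C_{A0} = 0.1415/1.63 = 0.0868.

0.0868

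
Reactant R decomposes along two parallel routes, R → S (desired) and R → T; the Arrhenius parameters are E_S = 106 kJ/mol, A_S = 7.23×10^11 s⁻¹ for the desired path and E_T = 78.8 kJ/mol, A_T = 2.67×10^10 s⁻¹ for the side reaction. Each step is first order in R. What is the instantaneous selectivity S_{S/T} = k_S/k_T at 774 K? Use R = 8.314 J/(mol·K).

0.395

Since both paths have the same order in R, the concentration cancels and S_{S/T} = k_S/k_T = (A_S/A_T)·exp[(E_T−E_S)/(RT)].
(E_T−E_S)/(RT) = (78.8−106)×10³/(8.314×774) = -27200/6435 = -4.227.
k_S/k_T = (7.23×10^11/2.67×10^10)·exp(-4.227) = 27.08 × 0.01460 = 0.395.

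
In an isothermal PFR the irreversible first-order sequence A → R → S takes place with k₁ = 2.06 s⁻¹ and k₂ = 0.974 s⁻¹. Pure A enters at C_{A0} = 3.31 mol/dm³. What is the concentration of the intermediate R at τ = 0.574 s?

The intermediate concentration in a first-order A→B→C sequence is C_R = k₁C_{A0}(e^(−k₁τ) − e^(−k₂τ))/(k₂−k₁).
e^(−k₁τ) = e^(−2.06×0.574) = e^(−1.182) = 0.3065; e^(−k₂τ) = e^(−0.5591) = 0.5717.
C_R = 2.06×3.31/(0.974−2.06) × (0.3065−0.5717) = (-6.279)×(-0.2652) = 1.665 mol/dm³.

1.67 mol/dm³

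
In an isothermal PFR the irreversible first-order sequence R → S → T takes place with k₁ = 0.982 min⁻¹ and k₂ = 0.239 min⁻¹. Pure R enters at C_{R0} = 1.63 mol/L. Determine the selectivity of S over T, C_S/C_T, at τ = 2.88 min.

Solving the coupled first-order balances gives C_S(τ) = [k₁/(k₂−k₁)]·C_{R0}·(e^(−k₁τ) − e^(−k₂τ)).
e^(−k₁τ) = e^(−0.982×2.88) = e^(−2.828) = 0.05912; e^(−k₂τ) = e^(−0.6883) = 0.5024.
C_S = 0.982×1.63/(0.239−0.982) × (0.05912−0.5024) = (-2.154)×(-0.4433) = 0.9550 mol/L.
C_R = C_{R0}e^(−k₁τ) = 0.09637 mol/L, so C_T = C_{R0}−C_R−C_S = 0.5786 mol/L; C_S/C_T = 1.65.

1.65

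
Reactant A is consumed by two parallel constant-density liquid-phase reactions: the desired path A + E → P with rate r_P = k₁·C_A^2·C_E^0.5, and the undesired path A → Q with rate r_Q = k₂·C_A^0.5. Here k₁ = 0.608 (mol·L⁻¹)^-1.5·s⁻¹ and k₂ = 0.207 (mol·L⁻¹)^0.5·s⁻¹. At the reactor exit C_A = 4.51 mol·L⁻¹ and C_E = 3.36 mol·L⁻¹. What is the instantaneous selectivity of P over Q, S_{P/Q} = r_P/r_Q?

51.6

S_{P/Q} = r_P/r_Q = (k₁·C_A^2·C_E^0.5)/(k₂·C_A^0.5) = (k₁/k₂)·C_A^1.5·C_E^0.5.
= (0.608×4.510^2×3.360^0.5) / (0.207×4.510^0.5) = 22.67/0.4396 = 51.6.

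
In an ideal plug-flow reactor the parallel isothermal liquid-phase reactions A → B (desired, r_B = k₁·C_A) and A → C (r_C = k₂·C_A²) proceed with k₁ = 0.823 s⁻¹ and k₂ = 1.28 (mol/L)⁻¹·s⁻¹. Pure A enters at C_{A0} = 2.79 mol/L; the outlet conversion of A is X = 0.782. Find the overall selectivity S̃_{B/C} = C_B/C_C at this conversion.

C_A = C_{A0}(1−X) = 0.6082 mol/L.
Along a PFR/batch, dC_B/dC_A = −r_B/(r_B+r_C) = −k₁/(k₁+k₂·C_A).
Integrating from C_{A0} to C_A: C_B = (0.823/1.28)·ln[(0.823+1.28·2.79)/(0.823+1.28·0.608)] = 0.6430·ln(4.394/1.602) = 0.6490 mol/L.
C_C = (C_{A0}−C_A)−C_B = 1.533 mol/L; S̃_{B/C} = 0.6490/1.533 = 0.423.

0.423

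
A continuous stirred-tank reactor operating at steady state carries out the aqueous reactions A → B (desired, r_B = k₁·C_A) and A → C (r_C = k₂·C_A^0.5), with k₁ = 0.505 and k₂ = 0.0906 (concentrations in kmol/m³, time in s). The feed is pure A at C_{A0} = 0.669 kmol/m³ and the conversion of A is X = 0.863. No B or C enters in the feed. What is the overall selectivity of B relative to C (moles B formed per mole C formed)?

Exit C_A = C_{A0}(1−X) = 0.669×0.137 = 0.09165 kmol/m³.
Rates in a CSTR are evaluated at the outlet concentration: r_B = 0.505×0.09165 = 0.04628, r_C = 0.0906×0.09165^0.5 = 0.02743.
Overall selectivity = C_B/C_C = r_Bτ/(r_Cτ) = r_B/r_C = 1.69.

1.69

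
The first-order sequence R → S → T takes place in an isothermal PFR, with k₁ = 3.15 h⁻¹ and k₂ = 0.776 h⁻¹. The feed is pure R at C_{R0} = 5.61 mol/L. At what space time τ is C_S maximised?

Setting dC_S/dτ = 0 gives τ_opt = ln(k₂/k₁)/(k₂−k₁).
= ln(0.776/3.15)/(0.776−3.15) = ln(0.2463)/-2.374 = -1.401/-2.374 = 0.590 h.

0.590 h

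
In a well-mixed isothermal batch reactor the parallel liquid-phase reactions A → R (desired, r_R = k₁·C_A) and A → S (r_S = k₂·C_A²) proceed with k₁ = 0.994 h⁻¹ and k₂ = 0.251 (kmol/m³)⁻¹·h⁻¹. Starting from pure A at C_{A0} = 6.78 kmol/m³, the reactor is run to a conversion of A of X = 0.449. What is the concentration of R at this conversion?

1.32 kmol/m³

C_A = C_{A0}(1−X) = 3.736 kmol/m³.
Along a PFR/batch, dC_R/dC_A = −r_R/(r_R+r_S) = −k₁/(k₁+k₂·C_A).
Integrating from C_{A0} to C_A: C_R = (0.994/0.251)·ln[(0.994+0.251·6.78)/(0.994+0.251·3.74)] = 3.960·ln(2.696/1.932) = 1.320 kmol/m³.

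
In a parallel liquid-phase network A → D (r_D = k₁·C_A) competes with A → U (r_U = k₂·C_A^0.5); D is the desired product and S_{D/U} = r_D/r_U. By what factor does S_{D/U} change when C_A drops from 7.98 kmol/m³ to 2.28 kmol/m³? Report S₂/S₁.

S_{D/U} = (k₁/k₂)·C_A^0.5, so S₂/S₁ = (C_{A,2}/C_{A,1})^0.5.
= (2.28/7.98)^0.5 = (0.2857)^0.5 = 0.535.
Selectivity toward D falls as C_A falls — high-concentration operation is favoured.

0.535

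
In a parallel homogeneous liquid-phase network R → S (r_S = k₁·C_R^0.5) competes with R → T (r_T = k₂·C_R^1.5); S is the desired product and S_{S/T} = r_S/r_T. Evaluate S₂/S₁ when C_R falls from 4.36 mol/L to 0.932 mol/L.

S_{S/T} = (k₁/k₂)·C_R⁻¹, so S₂/S₁ = (C_{R,2}/C_{R,1})⁻¹.
= 4.36/0.932 = 4.68.
Selectivity toward S rises as C_R falls — low-concentration operation is favoured.

4.68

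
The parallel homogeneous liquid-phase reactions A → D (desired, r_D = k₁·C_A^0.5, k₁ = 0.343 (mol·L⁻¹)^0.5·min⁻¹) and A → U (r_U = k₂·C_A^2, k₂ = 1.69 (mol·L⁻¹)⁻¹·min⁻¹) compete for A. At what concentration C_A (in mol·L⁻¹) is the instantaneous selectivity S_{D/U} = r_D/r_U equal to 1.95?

S_{D/U} = (k₁/k₂)·C_A^-1.5 ⇒ C_A = (S·k₂/k₁)^(1/(-1.5)).
= (1.95×1.69/0.343)^(-0.6667) = (9.608)^(-0.6667) = 0.221 mol·L⁻¹.

0.221 mol·L⁻¹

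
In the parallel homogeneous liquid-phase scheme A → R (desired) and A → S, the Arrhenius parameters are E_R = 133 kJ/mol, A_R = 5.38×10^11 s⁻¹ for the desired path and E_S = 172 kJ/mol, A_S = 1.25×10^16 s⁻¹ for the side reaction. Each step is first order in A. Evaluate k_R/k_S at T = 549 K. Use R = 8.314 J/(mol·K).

With equal orders, S_{R/S} = k_R/k_S = (A_R/A_S)·exp[(E_S−E_R)/(RT)].
(E_S−E_R)/(RT) = (172−133)×10³/(8.314×549) = 39000/4564 = 8.544.
k_R/k_S = (5.38×10^11/1.25×10^16)·exp(8.544) = 4.304×10^-5 × 5138 = 0.221.

0.221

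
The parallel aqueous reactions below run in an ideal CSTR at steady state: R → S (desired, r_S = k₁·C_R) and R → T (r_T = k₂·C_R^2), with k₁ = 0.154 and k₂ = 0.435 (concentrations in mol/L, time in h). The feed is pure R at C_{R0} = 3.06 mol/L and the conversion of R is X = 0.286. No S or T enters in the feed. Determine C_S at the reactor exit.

0.122 mol/L

Exit C_R = C_{R0}(1−X) = 3.06×0.714 = 2.185 mol/L.
A CSTR operates uniformly at the exit composition, giving r_S = 0.3365 and r_T = 2.076 (each k·C_R^n at C_R = 2.185).
Fraction of consumed R going to S: r_S/(r_S+r_T) = 0.1394.
C_S = 0.1394·C_{R0}·X = 0.1394×3.06×0.286 = 0.122 mol/L.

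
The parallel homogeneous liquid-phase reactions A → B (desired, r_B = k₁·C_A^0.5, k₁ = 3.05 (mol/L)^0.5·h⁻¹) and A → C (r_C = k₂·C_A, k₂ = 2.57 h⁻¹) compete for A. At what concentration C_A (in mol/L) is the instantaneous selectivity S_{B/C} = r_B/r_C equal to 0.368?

S_{B/C} = (k₁/k₂)·C_A^-0.5 ⇒ C_A = (S·k₂/k₁)^(-2).
= (0.368×2.57/3.05)^(-2) = (0.3101)^(-2) = 10.4 mol/L.

10.4 mol/L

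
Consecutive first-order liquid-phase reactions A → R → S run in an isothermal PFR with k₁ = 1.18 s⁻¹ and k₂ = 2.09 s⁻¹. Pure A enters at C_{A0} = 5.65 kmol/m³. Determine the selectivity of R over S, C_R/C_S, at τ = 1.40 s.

For first-order series with pure A initially, C_R(τ) = k₁C_{A0}/(k₂−k₁)·(e^(−k₁τ) − e^(−k₂τ)).
e^(−k₁τ) = e^(−1.18×1.40) = e^(−1.652) = 0.1917; e^(−k₂τ) = e^(−2.926) = 0.05361.
C_R = 1.18×5.65/(2.09−1.18) × (0.1917−0.05361) = 7.326×0.1381 = 1.011 kmol/m³.
C_A = C_{A0}e^(−k₁τ) = 1.083 kmol/m³, so C_S = C_{A0}−C_A−C_R = 3.556 kmol/m³; C_R/C_S = 0.284.

0.284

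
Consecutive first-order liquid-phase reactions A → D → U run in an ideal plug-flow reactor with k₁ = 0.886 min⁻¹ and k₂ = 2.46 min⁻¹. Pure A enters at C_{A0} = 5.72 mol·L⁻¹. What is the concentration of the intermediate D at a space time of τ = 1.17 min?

Solving the coupled first-order balances gives C_D(τ) = [k₁/(k₂−k₁)]·C_{A0}·(e^(−k₁τ) − e^(−k₂τ)).
e^(−k₁τ) = e^(−0.886×1.17) = e^(−1.037) = 0.3547; e^(−k₂τ) = e^(−2.878) = 0.05624.
C_D = 0.886×5.72/(2.46−0.886) × (0.3547−0.05624) = 3.220×0.2984 = 0.9608 mol·L⁻¹.

0.961 mol·L⁻¹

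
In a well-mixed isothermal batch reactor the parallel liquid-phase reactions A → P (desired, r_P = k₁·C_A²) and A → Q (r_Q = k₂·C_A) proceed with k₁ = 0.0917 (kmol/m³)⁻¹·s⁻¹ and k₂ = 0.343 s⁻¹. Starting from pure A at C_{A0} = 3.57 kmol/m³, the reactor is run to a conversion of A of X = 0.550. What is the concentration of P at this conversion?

0.794 kmol/m³

C_A = C_{A0}(1−X) = 1.606 kmol/m³.
Along a PFR/batch, dC_Q/dC_A = −r_Q/(r_P+r_Q) = −k₂/(k₂+k₁·C_A).
Integrating from C_{A0} to C_A: C_Q = (0.343/0.0917)·ln[(0.343+0.0917·3.57)/(0.343+0.0917·1.61)] = 3.740·ln(0.6704/0.4903) = 1.170 kmol/m³.
Then C_P = (C_{A0}−C_A) − C_Q = 1.964 − 1.170 = 0.7936 kmol/m³.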